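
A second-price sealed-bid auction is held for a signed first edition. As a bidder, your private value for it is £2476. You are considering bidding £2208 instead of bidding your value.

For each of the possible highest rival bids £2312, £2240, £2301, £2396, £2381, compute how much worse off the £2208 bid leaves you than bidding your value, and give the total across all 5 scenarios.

£750

The deviation costs you only when the competing bid falls strictly between £2208 and £2476; elsewhere both bids give the same outcome.
£2312: truthful payoff £164, deviation payoff £0 → loss £164.
£2240: truthful payoff £236, deviation payoff £0 → loss £236.
£2301: truthful payoff £175, deviation payoff £0 → loss £175.
£2396: truthful payoff £80, deviation payoff £0 → loss £80.
£2381: truthful payoff £95, deviation payoff £0 → loss £95.
Total loss = £164 + £236 + £175 + £80 + £95 = £750.
Because the price is fixed by the runner-up's bid, deviating from your value can only change a good outcome into a bad one — never the reverse.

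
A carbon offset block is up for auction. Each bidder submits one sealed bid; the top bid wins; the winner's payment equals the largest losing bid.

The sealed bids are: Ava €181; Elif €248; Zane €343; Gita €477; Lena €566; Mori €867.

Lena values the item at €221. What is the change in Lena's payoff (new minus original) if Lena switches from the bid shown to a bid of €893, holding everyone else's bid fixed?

The highest bid among the other bidders is €867; Lena's bid doesn't change that.
Original bid €566: Lena is not highest (top rival bid is €867); payoff €0.
Alternative bid €893: Lena is highest, pays the top rival bid €867; payoff €221 − €867 = −€646.
Change in payoff = −€646 − (€0) = −€646.

−€646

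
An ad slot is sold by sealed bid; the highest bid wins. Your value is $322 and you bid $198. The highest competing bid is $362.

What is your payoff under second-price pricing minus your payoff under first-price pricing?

Your bid $198 is below $362, so you lose under either rule.
Payoff is $0 in both cases; difference = $0.

$0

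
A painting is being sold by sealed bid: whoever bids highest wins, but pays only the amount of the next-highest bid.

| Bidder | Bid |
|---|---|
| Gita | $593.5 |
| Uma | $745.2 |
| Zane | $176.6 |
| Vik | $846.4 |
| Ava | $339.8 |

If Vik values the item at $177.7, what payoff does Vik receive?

Highest bid: Vik at $846.4, so Vik wins.
Second-highest bid: Uma at $745.2 — that is the price the winner pays.
Vik's payoff = value − price = $177.7 − $745.2 = −$567.5.

−$567.5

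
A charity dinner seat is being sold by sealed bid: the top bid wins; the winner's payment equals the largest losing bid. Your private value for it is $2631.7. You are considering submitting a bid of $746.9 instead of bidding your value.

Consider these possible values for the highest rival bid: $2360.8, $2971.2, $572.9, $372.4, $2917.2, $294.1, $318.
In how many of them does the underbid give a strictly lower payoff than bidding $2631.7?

The deviation hurts exactly when the highest competing bid lies strictly between $746.9 and $2631.7 — underbidding then forfeits a profitable win.
$2360.8: inside the interval → strictly worse (loss $270.9).
$2971.2: above both → same outcome either way.
$572.9: below both → same outcome either way.
$372.4: below both → same outcome either way.
$2917.2: above both → same outcome either way.
$294.1: below both → same outcome either way.
$318: below both → same outcome either way.
Count: 1.

1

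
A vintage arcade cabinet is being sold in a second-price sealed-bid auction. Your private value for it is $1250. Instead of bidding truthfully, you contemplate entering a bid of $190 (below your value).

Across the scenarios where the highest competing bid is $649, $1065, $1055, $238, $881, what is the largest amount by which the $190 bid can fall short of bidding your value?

$649: truthful gives $601, deviation gives $0 → loss $601.
$1065: truthful gives $185, deviation gives $0 → loss $185.
$1055: truthful gives $195, deviation gives $0 → loss $195.
$238: truthful gives $1012, deviation gives $0 → loss $1012.
$881: truthful gives $369, deviation gives $0 → loss $369.
Maximum loss: $1012.

$1012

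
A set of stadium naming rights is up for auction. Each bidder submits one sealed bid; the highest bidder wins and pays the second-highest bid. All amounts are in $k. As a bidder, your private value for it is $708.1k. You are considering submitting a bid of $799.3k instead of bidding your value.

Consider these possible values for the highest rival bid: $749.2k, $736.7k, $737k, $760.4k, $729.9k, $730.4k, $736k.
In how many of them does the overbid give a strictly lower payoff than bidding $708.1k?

7

The deviation hurts exactly when the highest competing bid lies strictly between $708.1k and $799.3k — overbidding then wins at a price above your value.
$749.2k: inside the interval → strictly worse (loss $41.1k).
$736.7k: inside the interval → strictly worse (loss $28.6k).
$737k: inside the interval → strictly worse (loss $28.9k).
$760.4k: inside the interval → strictly worse (loss $52.3k).
$729.9k: inside the interval → strictly worse (loss $21.8k).
$730.4k: inside the interval → strictly worse (loss $22.3k).
$736k: inside the interval → strictly worse (loss $27.9k).
Count: 7.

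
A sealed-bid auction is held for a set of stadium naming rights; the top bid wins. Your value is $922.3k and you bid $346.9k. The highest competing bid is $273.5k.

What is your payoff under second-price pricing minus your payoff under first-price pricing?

$73.4k

You have the highest bid, so you win under either rule.
Second-price: pay $273.5k → payoff $648.8k.
First-price: pay your own bid $346.9k → payoff $575.4k.
Difference = $648.8k − ($575.4k) = $73.4k.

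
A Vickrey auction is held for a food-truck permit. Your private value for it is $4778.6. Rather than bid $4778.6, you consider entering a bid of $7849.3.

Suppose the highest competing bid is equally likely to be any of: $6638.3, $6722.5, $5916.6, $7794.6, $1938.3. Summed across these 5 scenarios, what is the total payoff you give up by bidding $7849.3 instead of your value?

$7957.6

The deviation costs you only when the competing bid falls strictly between $4778.6 and $7849.3; elsewhere both bids give the same outcome.
$6638.3: truthful payoff $0, deviation payoff −$1859.7 → loss $1859.7.
$6722.5: truthful payoff $0, deviation payoff −$1943.9 → loss $1943.9.
$5916.6: truthful payoff $0, deviation payoff −$1138 → loss $1138.
$7794.6: truthful payoff $0, deviation payoff −$3016 → loss $3016.
$1938.3: outcomes coincide → loss $0.
Total loss = $1859.7 + $1943.9 + $1138 + $3016 = $7957.6.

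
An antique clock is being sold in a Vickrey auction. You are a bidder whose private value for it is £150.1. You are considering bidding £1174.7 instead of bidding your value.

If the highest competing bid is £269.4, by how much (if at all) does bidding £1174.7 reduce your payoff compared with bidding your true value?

Bidding your value £150.1: you lose (since £150.1 < £269.4). Payoff £0.
Bidding £1174.7: you win and pay £269.4. Payoff £150.1 − £269.4 = −£119.3.
The competing bid £269.4 lies between your value and your inflated bid, so overbidding wins an item priced above your value.
Loss from deviating = £0 − (−£119.3) = £119.3.

£119.3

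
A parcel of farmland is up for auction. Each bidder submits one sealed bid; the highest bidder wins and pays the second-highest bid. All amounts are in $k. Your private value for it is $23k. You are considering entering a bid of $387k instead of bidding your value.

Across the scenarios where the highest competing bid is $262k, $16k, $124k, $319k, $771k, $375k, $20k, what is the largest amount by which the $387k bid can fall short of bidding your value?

$352k

$262k: truthful gives $0k, deviation gives −$239k → loss $239k.
$16k: same outcome either way → loss $0k.
$124k: truthful gives $0k, deviation gives −$101k → loss $101k.
$319k: truthful gives $0k, deviation gives −$296k → loss $296k.
$771k: same outcome either way → loss $0k.
$375k: truthful gives $0k, deviation gives −$352k → loss $352k.
$20k: same outcome either way → loss $0k.
Maximum loss: $352k.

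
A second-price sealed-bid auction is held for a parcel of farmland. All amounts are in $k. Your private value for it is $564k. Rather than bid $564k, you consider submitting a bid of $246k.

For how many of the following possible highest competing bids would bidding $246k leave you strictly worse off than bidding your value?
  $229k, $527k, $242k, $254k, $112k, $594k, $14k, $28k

2

The deviation hurts exactly when the highest competing bid lies strictly between $246k and $564k — underbidding then forfeits a profitable win.
$229k: below both → same outcome either way.
$527k: inside the interval → strictly worse (loss $37k).
$242k: below both → same outcome either way.
$254k: inside the interval → strictly worse (loss $310k).
$112k: below both → same outcome either way.
$594k: above both → same outcome either way.
$14k: below both → same outcome either way.
$28k: below both → same outcome either way.
Count: 2.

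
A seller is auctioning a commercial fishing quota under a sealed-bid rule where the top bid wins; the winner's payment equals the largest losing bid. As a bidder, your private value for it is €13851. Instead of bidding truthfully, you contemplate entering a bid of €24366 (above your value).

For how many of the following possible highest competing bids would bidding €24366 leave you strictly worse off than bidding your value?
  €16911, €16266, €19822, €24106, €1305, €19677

The deviation hurts exactly when the highest competing bid lies strictly between €13851 and €24366 — overbidding then wins at a price above your value.
€16911: inside the interval → strictly worse (loss €3060).
€16266: inside the interval → strictly worse (loss €2415).
€19822: inside the interval → strictly worse (loss €5971).
€24106: inside the interval → strictly worse (loss €10255).
€1305: below both → same outcome either way.
€19677: inside the interval → strictly worse (loss €5826).
Count: 5.

5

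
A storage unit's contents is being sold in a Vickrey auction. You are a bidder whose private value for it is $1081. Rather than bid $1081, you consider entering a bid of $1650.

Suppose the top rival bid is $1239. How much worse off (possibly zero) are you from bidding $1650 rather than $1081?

$158

Bidding your value $1081: you lose (since $1081 < $1239). Payoff $0.
Bidding $1650: you win and pay $1239. Payoff $1081 − $1239 = −$158.
The competing bid $1239 lies between your value and your inflated bid, so overbidding wins an item priced above your value.
Loss from deviating = $0 − (−$158) = $158.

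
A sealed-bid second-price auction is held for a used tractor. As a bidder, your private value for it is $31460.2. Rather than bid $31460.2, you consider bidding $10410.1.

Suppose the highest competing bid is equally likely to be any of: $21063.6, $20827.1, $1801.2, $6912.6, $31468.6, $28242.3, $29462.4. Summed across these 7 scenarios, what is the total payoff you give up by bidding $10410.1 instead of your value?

The deviation costs you only when the competing bid falls strictly between $10410.1 and $31460.2; elsewhere both bids give the same outcome.
$21063.6: truthful payoff $10396.6, deviation payoff $0 → loss $10396.6.
$20827.1: truthful payoff $10633.1, deviation payoff $0 → loss $10633.1.
$1801.2: outcomes coincide → loss $0.
$6912.6: outcomes coincide → loss $0.
$31468.6: outcomes coincide → loss $0.
$28242.3: truthful payoff $3217.9, deviation payoff $0 → loss $3217.9.
$29462.4: truthful payoff $1997.8, deviation payoff $0 → loss $1997.8.
Total loss = $10396.6 + $10633.1 + $3217.9 + $1997.8 = $26245.4.

$26245.4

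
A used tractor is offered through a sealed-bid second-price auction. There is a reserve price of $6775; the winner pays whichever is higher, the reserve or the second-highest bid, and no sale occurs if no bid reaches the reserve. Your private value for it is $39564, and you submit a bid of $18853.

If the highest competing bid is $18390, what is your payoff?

$21174

Your bid $18853 is the highest and exceeds the reserve.
Price = max(second-highest bid, reserve) = max($18390, $6775) = $18390.
Payoff = $39564 − $18390 = $21174.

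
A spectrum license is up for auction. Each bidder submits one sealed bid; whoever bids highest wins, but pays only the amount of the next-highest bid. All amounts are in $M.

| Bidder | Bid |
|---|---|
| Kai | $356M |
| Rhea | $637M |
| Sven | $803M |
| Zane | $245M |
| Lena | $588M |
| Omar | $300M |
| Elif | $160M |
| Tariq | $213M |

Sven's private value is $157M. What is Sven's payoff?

Highest bid: Sven at $803M, so Sven wins.
Second-highest bid: Rhea at $637M — that is the price the winner pays.
Sven's payoff = value − price = $157M − $637M = −$480M.

−$480M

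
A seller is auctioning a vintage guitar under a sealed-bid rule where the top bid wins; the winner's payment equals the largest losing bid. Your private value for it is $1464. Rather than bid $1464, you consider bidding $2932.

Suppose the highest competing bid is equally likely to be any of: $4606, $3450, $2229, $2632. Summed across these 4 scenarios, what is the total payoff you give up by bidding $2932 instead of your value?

$1933

The deviation costs you only when the competing bid falls strictly between $1464 and $2932; elsewhere both bids give the same outcome.
$4606: outcomes coincide → loss $0.
$3450: outcomes coincide → loss $0.
$2229: truthful payoff $0, deviation payoff −$765 → loss $765.
$2632: truthful payoff $0, deviation payoff −$1168 → loss $1168.
Total loss = $765 + $1168 = $1933.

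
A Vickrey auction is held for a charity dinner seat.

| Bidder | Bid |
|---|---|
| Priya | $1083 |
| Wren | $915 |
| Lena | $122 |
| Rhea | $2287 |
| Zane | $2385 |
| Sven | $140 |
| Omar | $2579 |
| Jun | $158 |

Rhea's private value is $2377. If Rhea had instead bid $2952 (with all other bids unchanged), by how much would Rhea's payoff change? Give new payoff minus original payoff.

−$202

The highest bid among the other bidders is $2579; Rhea's bid doesn't change that.
Original bid $2287: Rhea is not highest (top rival bid is $2579); payoff $0.
Alternative bid $2952: Rhea is highest, pays the top rival bid $2579; payoff $2377 − $2579 = −$202.
Change in payoff = −$202 − ($0) = −$202.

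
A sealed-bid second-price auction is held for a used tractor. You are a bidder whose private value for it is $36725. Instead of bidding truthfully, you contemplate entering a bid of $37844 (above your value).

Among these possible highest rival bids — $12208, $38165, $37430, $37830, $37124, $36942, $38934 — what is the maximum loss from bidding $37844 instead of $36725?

$12208: same outcome either way → loss $0.
$38165: same outcome either way → loss $0.
$37430: truthful gives $0, deviation gives −$705 → loss $705.
$37830: truthful gives $0, deviation gives −$1105 → loss $1105.
$37124: truthful gives $0, deviation gives −$399 → loss $399.
$36942: truthful gives $0, deviation gives −$217 → loss $217.
$38934: same outcome either way → loss $0.
Maximum loss: $1105.

$1105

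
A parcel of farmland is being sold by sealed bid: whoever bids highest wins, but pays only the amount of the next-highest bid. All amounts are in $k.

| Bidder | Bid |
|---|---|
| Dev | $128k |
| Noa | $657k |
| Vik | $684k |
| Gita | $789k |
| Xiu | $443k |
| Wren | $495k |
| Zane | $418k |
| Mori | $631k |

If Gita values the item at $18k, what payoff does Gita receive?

−$666k

Highest bid: Gita at $789k, so Gita wins.
Second-highest bid: Vik at $684k — that is the price the winner pays.
Gita's payoff = value − price = $18k − $684k = −$666k.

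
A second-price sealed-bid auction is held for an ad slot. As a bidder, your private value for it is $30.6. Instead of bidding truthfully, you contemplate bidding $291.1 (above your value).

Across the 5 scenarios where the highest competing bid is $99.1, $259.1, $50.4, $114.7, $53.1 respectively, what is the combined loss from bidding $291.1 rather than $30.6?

The deviation costs you only when the competing bid falls strictly between $30.6 and $291.1; elsewhere both bids give the same outcome.
$99.1: truthful payoff $0, deviation payoff −$68.5 → loss $68.5.
$259.1: truthful payoff $0, deviation payoff −$228.5 → loss $228.5.
$50.4: truthful payoff $0, deviation payoff −$19.8 → loss $19.8.
$114.7: truthful payoff $0, deviation payoff −$84.1 → loss $84.1.
$53.1: truthful payoff $0, deviation payoff −$22.5 → loss $22.5.
Total loss = $68.5 + $228.5 + $19.8 + $84.1 + $22.5 = $423.4.
In a second-price auction your bid sets only whether you win, not what you pay, so bidding your true value is weakly dominant.

$423.4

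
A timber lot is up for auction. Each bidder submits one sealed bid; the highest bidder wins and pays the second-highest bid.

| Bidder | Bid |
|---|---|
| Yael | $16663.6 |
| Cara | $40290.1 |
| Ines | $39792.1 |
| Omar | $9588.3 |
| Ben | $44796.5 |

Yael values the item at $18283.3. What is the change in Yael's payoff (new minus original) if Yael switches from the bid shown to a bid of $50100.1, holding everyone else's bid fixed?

The highest bid among the other bidders is $44796.5; Yael's bid doesn't change that.
Original bid $16663.6: Yael is not highest (top rival bid is $44796.5); payoff $0.
Alternative bid $50100.1: Yael is highest, pays the top rival bid $44796.5; payoff $18283.3 − $44796.5 = −$26513.2.
Change in payoff = −$26513.2 − ($0) = −$26513.2.

−$26513.2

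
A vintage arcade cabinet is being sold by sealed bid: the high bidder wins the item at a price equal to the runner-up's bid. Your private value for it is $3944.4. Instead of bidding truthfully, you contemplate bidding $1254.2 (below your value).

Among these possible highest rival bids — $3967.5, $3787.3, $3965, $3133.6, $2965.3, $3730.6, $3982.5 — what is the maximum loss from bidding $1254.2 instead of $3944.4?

$979.1

$3967.5: same outcome either way → loss $0.
$3787.3: truthful gives $157.1, deviation gives $0 → loss $157.1.
$3965: same outcome either way → loss $0.
$3133.6: truthful gives $810.8, deviation gives $0 → loss $810.8.
$2965.3: truthful gives $979.1, deviation gives $0 → loss $979.1.
$3730.6: truthful gives $213.8, deviation gives $0 → loss $213.8.
$3982.5: same outcome either way → loss $0.
Maximum loss: $979.1.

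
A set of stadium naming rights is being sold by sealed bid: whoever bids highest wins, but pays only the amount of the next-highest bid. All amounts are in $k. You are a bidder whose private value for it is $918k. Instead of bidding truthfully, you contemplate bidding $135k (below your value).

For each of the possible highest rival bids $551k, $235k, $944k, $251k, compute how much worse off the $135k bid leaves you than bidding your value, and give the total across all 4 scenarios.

The deviation costs you only when the competing bid falls strictly between $135k and $918k; elsewhere both bids give the same outcome.
$551k: truthful payoff $367k, deviation payoff $0k → loss $367k.
$235k: truthful payoff $683k, deviation payoff $0k → loss $683k.
$944k: outcomes coincide → loss $0k.
$251k: truthful payoff $667k, deviation payoff $0k → loss $667k.
Total loss = $367k + $683k + $667k = $1717k.

$1717k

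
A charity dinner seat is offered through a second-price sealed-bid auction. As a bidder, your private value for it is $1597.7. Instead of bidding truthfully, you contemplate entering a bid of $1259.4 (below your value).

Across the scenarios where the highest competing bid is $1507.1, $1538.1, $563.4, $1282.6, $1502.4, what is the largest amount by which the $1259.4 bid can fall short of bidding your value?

$315.1

$1507.1: truthful gives $90.6, deviation gives $0 → loss $90.6.
$1538.1: truthful gives $59.6, deviation gives $0 → loss $59.6.
$563.4: same outcome either way → loss $0.
$1282.6: truthful gives $315.1, deviation gives $0 → loss $315.1.
$1502.4: truthful gives $95.3, deviation gives $0 → loss $95.3.
Maximum loss: $315.1.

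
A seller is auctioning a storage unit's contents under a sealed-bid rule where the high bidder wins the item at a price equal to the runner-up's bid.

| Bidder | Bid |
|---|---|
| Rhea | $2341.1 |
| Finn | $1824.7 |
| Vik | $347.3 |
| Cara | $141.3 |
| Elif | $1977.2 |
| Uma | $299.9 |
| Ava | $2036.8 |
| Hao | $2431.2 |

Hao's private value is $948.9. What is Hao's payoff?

−$1392.2

Highest bid: Hao at $2431.2, so Hao wins.
Second-highest bid: Rhea at $2341.1 — that is the price the winner pays.
Hao's payoff = value − price = $948.9 − $2341.1 = −$1392.2.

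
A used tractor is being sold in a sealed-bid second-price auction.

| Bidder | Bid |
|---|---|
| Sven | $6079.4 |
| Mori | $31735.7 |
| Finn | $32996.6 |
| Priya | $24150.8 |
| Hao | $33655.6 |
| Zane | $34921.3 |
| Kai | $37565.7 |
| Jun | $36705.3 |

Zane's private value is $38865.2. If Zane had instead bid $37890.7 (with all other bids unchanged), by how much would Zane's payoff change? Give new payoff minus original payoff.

$1299.5

The highest bid among the other bidders is $37565.7; Zane's bid doesn't change that.
Original bid $34921.3: Zane is not highest (top rival bid is $37565.7); payoff $0.
Alternative bid $37890.7: Zane is highest, pays the top rival bid $37565.7; payoff $38865.2 − $37565.7 = $1299.5.
Change in payoff = $1299.5 − ($0) = $1299.5.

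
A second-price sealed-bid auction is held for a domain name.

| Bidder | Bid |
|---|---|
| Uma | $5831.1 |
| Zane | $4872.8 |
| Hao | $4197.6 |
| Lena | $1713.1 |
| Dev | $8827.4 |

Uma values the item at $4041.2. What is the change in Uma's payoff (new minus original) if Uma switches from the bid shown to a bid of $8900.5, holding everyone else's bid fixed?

−$4786.2

The highest bid among the other bidders is $8827.4; Uma's bid doesn't change that.
Original bid $5831.1: Uma is not highest (top rival bid is $8827.4); payoff $0.
Alternative bid $8900.5: Uma is highest, pays the top rival bid $8827.4; payoff $4041.2 − $8827.4 = −$4786.2.
Change in payoff = −$4786.2 − ($0) = −$4786.2.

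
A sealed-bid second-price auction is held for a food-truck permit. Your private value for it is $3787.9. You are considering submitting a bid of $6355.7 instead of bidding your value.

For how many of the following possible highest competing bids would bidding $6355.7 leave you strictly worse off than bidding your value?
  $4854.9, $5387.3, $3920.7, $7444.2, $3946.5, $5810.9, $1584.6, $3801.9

The deviation hurts exactly when the highest competing bid lies strictly between $3787.9 and $6355.7 — overbidding then wins at a price above your value.
$4854.9: inside the interval → strictly worse (loss $1067).
$5387.3: inside the interval → strictly worse (loss $1599.4).
$3920.7: inside the interval → strictly worse (loss $132.8).
$7444.2: above both → same outcome either way.
$3946.5: inside the interval → strictly worse (loss $158.6).
$5810.9: inside the interval → strictly worse (loss $2023).
$1584.6: below both → same outcome either way.
$3801.9: inside the interval → strictly worse (loss $14).
Count: 6.

6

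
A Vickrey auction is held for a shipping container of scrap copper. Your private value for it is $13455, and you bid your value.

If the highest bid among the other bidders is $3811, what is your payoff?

$9644

Your bid $13455 exceeds the highest competing bid $3811, so you win.
In a second-price auction the winner pays the second-highest bid, $3811.
Payoff = value − price = $13455 − $3811 = $9644.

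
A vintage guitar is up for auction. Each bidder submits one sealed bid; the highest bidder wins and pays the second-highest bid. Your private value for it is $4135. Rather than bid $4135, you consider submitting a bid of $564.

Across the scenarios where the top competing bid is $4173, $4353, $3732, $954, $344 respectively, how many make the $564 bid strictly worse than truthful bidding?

The deviation hurts exactly when the highest competing bid lies strictly between $564 and $4135 — underbidding then forfeits a profitable win.
$4173: above both → same outcome either way.
$4353: above both → same outcome either way.
$3732: inside the interval → strictly worse (loss $403).
$954: inside the interval → strictly worse (loss $3181).
$344: below both → same outcome either way.
Count: 2.

2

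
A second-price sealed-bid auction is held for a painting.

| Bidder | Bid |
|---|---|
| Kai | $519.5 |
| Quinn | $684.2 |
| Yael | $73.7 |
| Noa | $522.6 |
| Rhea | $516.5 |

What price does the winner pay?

Highest bid: Quinn at $684.2, so Quinn wins.
Second-highest bid: Noa at $522.6 — that is the price the winner pays.

$522.6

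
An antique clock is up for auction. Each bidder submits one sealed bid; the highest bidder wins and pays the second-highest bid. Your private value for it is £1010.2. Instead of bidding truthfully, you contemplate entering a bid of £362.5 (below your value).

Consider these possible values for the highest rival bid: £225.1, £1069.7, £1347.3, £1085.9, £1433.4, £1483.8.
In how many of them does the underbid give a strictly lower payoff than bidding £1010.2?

The deviation hurts exactly when the highest competing bid lies strictly between £362.5 and £1010.2 — underbidding then forfeits a profitable win.
£225.1: below both → same outcome either way.
£1069.7: above both → same outcome either way.
£1347.3: above both → same outcome either way.
£1085.9: above both → same outcome either way.
£1433.4: above both → same outcome either way.
£1483.8: above both → same outcome either way.
Count: 0.

0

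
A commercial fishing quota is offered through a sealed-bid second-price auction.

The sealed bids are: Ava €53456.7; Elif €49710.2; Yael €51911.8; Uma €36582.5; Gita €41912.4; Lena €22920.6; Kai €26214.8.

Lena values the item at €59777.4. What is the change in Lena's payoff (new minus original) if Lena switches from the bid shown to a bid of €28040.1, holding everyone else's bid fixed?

The highest bid among the other bidders is €53456.7; Lena's bid doesn't change that.
Original bid €22920.6: Lena is not highest (top rival bid is €53456.7); payoff €0.
Alternative bid €28040.1: Lena is not highest (top rival bid is €53456.7); payoff €0.
Change in payoff = €0 − (€0) = €0.

€0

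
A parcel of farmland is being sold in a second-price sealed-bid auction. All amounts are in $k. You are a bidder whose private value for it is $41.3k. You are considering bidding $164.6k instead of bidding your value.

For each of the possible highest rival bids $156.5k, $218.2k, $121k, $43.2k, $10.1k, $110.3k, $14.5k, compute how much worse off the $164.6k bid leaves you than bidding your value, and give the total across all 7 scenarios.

$265.8k

The deviation costs you only when the competing bid falls strictly between $41.3k and $164.6k; elsewhere both bids give the same outcome.
$156.5k: truthful payoff $0k, deviation payoff −$115.2k → loss $115.2k.
$218.2k: outcomes coincide → loss $0k.
$121k: truthful payoff $0k, deviation payoff −$79.7k → loss $79.7k.
$43.2k: truthful payoff $0k, deviation payoff −$1.9k → loss $1.9k.
$10.1k: outcomes coincide → loss $0k.
$110.3k: truthful payoff $0k, deviation payoff −$69k → loss $69k.
$14.5k: outcomes coincide → loss $0k.
Total loss = $115.2k + $79.7k + $1.9k + $69k = $265.8k.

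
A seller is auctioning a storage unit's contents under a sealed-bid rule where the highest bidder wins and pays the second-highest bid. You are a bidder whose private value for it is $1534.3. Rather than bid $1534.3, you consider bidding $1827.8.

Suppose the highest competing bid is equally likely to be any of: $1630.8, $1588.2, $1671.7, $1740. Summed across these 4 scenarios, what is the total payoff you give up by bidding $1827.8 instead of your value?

The deviation costs you only when the competing bid falls strictly between $1534.3 and $1827.8; elsewhere both bids give the same outcome.
$1630.8: truthful payoff $0, deviation payoff −$96.5 → loss $96.5.
$1588.2: truthful payoff $0, deviation payoff −$53.9 → loss $53.9.
$1671.7: truthful payoff $0, deviation payoff −$137.4 → loss $137.4.
$1740: truthful payoff $0, deviation payoff −$205.7 → loss $205.7.
Total loss = $96.5 + $53.9 + $137.4 + $205.7 = $493.5.

$493.5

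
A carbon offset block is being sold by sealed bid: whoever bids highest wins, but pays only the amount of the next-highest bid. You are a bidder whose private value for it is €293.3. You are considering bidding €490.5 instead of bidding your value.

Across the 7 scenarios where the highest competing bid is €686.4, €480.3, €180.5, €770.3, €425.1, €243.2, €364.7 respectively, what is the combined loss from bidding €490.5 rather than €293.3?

€390.2

The deviation costs you only when the competing bid falls strictly between €293.3 and €490.5; elsewhere both bids give the same outcome.
€686.4: outcomes coincide → loss €0.
€480.3: truthful payoff €0, deviation payoff −€187 → loss €187.
€180.5: outcomes coincide → loss €0.
€770.3: outcomes coincide → loss €0.
€425.1: truthful payoff €0, deviation payoff −€131.8 → loss €131.8.
€243.2: outcomes coincide → loss €0.
€364.7: truthful payoff €0, deviation payoff −€71.4 → loss €71.4.
Total loss = €187 + €131.8 + €71.4 = €390.2.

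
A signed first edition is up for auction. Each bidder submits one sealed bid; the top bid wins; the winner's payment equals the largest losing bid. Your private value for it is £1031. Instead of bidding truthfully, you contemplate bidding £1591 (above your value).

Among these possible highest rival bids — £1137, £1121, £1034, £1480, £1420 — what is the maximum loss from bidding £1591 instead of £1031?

£1137: truthful gives £0, deviation gives −£106 → loss £106.
£1121: truthful gives £0, deviation gives −£90 → loss £90.
£1034: truthful gives £0, deviation gives −£3 → loss £3.
£1480: truthful gives £0, deviation gives −£449 → loss £449.
£1420: truthful gives £0, deviation gives −£389 → loss £389.
Maximum loss: £449.

£449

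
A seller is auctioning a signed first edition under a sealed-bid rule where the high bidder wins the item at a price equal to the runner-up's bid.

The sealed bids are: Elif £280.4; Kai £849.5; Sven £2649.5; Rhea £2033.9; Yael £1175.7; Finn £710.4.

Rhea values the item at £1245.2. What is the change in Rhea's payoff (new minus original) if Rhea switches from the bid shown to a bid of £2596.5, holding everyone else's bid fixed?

The highest bid among the other bidders is £2649.5; Rhea's bid doesn't change that.
Original bid £2033.9: Rhea is not highest (top rival bid is £2649.5); payoff £0.
Alternative bid £2596.5: Rhea is not highest (top rival bid is £2649.5); payoff £0.
Change in payoff = £0 − (£0) = £0.

£0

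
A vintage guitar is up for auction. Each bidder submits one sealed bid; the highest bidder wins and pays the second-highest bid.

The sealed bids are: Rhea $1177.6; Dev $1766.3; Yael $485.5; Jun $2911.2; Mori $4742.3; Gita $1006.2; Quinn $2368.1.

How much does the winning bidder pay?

$2911.2

Highest bid: Mori at $4742.3, so Mori wins.
Second-highest bid: Jun at $2911.2 — that is the price the winner pays.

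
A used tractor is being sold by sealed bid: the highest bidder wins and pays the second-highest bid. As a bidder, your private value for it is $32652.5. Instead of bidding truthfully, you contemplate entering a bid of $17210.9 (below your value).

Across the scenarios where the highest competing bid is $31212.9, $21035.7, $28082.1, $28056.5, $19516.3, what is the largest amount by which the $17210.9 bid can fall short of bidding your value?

$31212.9: truthful gives $1439.6, deviation gives $0 → loss $1439.6.
$21035.7: truthful gives $11616.8, deviation gives $0 → loss $11616.8.
$28082.1: truthful gives $4570.4, deviation gives $0 → loss $4570.4.
$28056.5: truthful gives $4596, deviation gives $0 → loss $4596.
$19516.3: truthful gives $13136.2, deviation gives $0 → loss $13136.2.
Maximum loss: $13136.2.

$13136.2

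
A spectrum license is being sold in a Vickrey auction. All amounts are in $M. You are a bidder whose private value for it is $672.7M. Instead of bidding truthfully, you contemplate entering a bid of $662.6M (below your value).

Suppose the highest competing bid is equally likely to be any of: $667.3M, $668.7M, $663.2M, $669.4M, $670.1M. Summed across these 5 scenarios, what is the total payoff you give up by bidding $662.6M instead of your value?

The deviation costs you only when the competing bid falls strictly between $662.6M and $672.7M; elsewhere both bids give the same outcome.
$667.3M: truthful payoff $5.4M, deviation payoff $0M → loss $5.4M.
$668.7M: truthful payoff $4M, deviation payoff $0M → loss $4M.
$663.2M: truthful payoff $9.5M, deviation payoff $0M → loss $9.5M.
$669.4M: truthful payoff $3.3M, deviation payoff $0M → loss $3.3M.
$670.1M: truthful payoff $2.6M, deviation payoff $0M → loss $2.6M.
Total loss = $5.4M + $4M + $9.5M + $3.3M + $2.6M = $24.8M.

$24.8M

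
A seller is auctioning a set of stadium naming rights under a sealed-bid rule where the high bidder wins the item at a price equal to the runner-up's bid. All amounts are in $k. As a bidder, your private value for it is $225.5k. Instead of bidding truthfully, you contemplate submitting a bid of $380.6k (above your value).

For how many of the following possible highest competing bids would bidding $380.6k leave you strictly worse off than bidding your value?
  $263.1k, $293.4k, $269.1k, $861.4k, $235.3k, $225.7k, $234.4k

The deviation hurts exactly when the highest competing bid lies strictly between $225.5k and $380.6k — overbidding then wins at a price above your value.
$263.1k: inside the interval → strictly worse (loss $37.6k).
$293.4k: inside the interval → strictly worse (loss $67.9k).
$269.1k: inside the interval → strictly worse (loss $43.6k).
$861.4k: above both → same outcome either way.
$235.3k: inside the interval → strictly worse (loss $9.8k).
$225.7k: inside the interval → strictly worse (loss $0.2k).
$234.4k: inside the interval → strictly worse (loss $8.9k).
Count: 6.

6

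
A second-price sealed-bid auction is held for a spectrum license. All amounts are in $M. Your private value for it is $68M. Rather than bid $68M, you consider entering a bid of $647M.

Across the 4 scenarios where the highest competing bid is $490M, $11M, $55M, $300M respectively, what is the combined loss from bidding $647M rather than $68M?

$654M

The deviation costs you only when the competing bid falls strictly between $68M and $647M; elsewhere both bids give the same outcome.
$490M: truthful payoff $0M, deviation payoff −$422M → loss $422M.
$11M: outcomes coincide → loss $0M.
$55M: outcomes coincide → loss $0M.
$300M: truthful payoff $0M, deviation payoff −$232M → loss $232M.
Total loss = $422M + $232M = $654M.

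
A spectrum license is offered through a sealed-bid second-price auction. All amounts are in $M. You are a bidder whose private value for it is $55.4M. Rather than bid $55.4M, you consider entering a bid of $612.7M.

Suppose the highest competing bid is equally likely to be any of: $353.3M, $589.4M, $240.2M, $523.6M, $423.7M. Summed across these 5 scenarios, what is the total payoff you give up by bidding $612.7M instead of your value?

The deviation costs you only when the competing bid falls strictly between $55.4M and $612.7M; elsewhere both bids give the same outcome.
$353.3M: truthful payoff $0M, deviation payoff −$297.9M → loss $297.9M.
$589.4M: truthful payoff $0M, deviation payoff −$534M → loss $534M.
$240.2M: truthful payoff $0M, deviation payoff −$184.8M → loss $184.8M.
$523.6M: truthful payoff $0M, deviation payoff −$468.2M → loss $468.2M.
$423.7M: truthful payoff $0M, deviation payoff −$368.3M → loss $368.3M.
Total loss = $297.9M + $534M + $184.8M + $468.2M + $368.3M = $1853.2M.
Truthful bidding weakly dominates here: raising your bid can only win items priced above your value, and lowering it can only forfeit items priced below.

$1853.2M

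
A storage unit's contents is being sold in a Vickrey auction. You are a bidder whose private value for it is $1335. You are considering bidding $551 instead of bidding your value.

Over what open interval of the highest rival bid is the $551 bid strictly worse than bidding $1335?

($551, $1335)

If the competing bid is below $551, both bids win at the same price — no difference.
If it is above $1335, both bids lose — no difference.
If it lies strictly between $551 and $1335, bidding your value wins at a price below your value (positive payoff) while bidding $551 loses (payoff 0).
So the deviation strictly hurts on the open interval ($551, $1335).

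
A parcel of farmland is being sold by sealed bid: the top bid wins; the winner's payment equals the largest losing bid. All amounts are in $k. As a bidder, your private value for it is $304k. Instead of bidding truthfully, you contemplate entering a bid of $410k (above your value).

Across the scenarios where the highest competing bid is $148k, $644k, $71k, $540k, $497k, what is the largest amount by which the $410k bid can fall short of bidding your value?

$148k: same outcome either way → loss $0k.
$644k: same outcome either way → loss $0k.
$71k: same outcome either way → loss $0k.
$540k: same outcome either way → loss $0k.
$497k: same outcome either way → loss $0k.
Maximum loss: $0k.

$0k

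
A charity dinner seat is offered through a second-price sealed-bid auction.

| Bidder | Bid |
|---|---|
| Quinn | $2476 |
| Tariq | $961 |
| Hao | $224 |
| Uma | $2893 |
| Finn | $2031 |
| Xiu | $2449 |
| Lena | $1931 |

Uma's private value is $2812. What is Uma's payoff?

$336

Highest bid: Uma at $2893, so Uma wins.
Second-highest bid: Quinn at $2476 — that is the price the winner pays.
Uma's payoff = value − price = $2812 − $2476 = $336.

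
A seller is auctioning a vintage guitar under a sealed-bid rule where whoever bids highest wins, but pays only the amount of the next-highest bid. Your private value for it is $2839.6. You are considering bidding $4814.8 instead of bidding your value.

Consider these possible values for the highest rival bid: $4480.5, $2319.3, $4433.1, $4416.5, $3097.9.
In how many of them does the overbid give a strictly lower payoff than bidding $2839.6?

The deviation hurts exactly when the highest competing bid lies strictly between $2839.6 and $4814.8 — overbidding then wins at a price above your value.
$4480.5: inside the interval → strictly worse (loss $1640.9).
$2319.3: below both → same outcome either way.
$4433.1: inside the interval → strictly worse (loss $1593.5).
$4416.5: inside the interval → strictly worse (loss $1576.9).
$3097.9: inside the interval → strictly worse (loss $258.3).
Count: 4.

4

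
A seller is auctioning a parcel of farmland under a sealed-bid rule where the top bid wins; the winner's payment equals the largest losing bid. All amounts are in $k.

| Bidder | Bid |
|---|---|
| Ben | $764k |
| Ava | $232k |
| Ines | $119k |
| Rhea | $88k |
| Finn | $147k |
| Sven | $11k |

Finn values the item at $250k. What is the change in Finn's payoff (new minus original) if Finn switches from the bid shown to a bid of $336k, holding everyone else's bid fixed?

The highest bid among the other bidders is $764k; Finn's bid doesn't change that.
Original bid $147k: Finn is not highest (top rival bid is $764k); payoff $0k.
Alternative bid $336k: Finn is not highest (top rival bid is $764k); payoff $0k.
Change in payoff = $0k − ($0k) = $0k.

$0k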